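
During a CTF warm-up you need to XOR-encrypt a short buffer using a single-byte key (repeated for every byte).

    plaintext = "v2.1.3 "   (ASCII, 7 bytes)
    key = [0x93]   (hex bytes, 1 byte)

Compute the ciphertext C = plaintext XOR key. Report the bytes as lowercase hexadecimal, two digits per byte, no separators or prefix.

e5a1bda2bda0b3

The 1-byte key repeats, so the effective keystream is 93 93 93 93 93 93 93.
byte 0: 118 ^ 147 = 229
byte 1:  50 ^ 147 = 161
byte 2:  46 ^ 147 = 189
byte 3:  49 ^ 147 = 162
byte 4:  46 ^ 147 = 189
byte 5:  51 ^ 147 = 160
byte 6:  32 ^ 147 = 179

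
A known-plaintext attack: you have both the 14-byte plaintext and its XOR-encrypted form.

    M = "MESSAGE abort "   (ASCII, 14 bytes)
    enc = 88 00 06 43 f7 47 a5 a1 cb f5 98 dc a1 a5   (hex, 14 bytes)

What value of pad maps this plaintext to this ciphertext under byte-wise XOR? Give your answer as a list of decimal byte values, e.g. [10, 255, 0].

[197, 69, 85, 16, 182, 0, 224, 129, 170, 151, 247, 174, 213, 133]

Since enc = M ⊕ pad, XORing both sides with M gives pad = M ⊕ enc.
byte 0: 4d XOR 88 = c5
byte 1: 45 XOR 00 = 45
byte 2: 53 XOR 06 = 55
byte 3: 53 XOR 43 = 10
byte 4: 41 XOR f7 = b6
byte 5: 47 XOR 47 = 00
byte 6: 45 XOR a5 = e0
byte 7: 20 XOR a1 = 81
byte 8: 61 XOR cb = aa
byte 9: 62 XOR f5 = 97
byte 10: 6f XOR 98 = f7
byte 11: 72 XOR dc = ae
byte 12: 74 XOR a1 = d5
byte 13: 20 XOR a5 = 85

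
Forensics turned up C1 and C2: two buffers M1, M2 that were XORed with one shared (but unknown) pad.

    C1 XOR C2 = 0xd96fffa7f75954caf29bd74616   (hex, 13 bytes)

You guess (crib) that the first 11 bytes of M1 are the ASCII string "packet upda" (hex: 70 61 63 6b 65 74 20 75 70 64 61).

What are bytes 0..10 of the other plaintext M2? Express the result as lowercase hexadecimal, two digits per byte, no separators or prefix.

a90e9ccc922d74bf82ffb6

Since C1 ⊕ C2 = M1 ⊕ M2, XORing with the guessed M1 bytes yields the corresponding M2 bytes: M2 = (C1 ⊕ C2) ⊕ M1.
11011001 ^ 01110000 = 10101001
01101111 ^ 01100001 = 00001110
11111111 ^ 01100011 = 10011100
10100111 ^ 01101011 = 11001100
11110111 ^ 01100101 = 10010010
01011001 ^ 01110100 = 00101101
01010100 ^ 00100000 = 01110100
11001010 ^ 01110101 = 10111111
11110010 ^ 01110000 = 10000010
10011011 ^ 01100100 = 11111111
11010111 ^ 01100001 = 10110110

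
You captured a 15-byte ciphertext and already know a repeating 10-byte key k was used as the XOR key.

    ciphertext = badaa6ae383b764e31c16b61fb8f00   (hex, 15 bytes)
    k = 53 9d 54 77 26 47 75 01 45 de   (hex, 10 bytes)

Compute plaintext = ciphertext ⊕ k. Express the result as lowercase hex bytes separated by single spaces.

The 10-byte key repeats, so the effective keystream is 53 9d 54 77 26 47 75 01 45 de 53 9d 54 77 26.
byte 0: 10111010 ^ 01010011 = 11101001
byte 1: 11011010 ^ 10011101 = 01000111
byte 2: 10100110 ^ 01010100 = 11110010
byte 3: 10101110 ^ 01110111 = 11011001
byte 4: 00111000 ^ 00100110 = 00011110
byte 5: 00111011 ^ 01000111 = 01111100
byte 6: 01110110 ^ 01110101 = 00000011
byte 7: 01001110 ^ 00000001 = 01001111
byte 8: 00110001 ^ 01000101 = 01110100
byte 9: 11000001 ^ 11011110 = 00011111
byte 10: 01101011 ^ 01010011 = 00111000
byte 11: 01100001 ^ 10011101 = 11111100
byte 12: 11111011 ^ 01010100 = 10101111
byte 13: 10001111 ^ 01110111 = 11111000
byte 14: 00000000 ^ 00100110 = 00100110

e9 47 f2 d9 1e 7c 03 4f 74 1f 38 fc af f8 26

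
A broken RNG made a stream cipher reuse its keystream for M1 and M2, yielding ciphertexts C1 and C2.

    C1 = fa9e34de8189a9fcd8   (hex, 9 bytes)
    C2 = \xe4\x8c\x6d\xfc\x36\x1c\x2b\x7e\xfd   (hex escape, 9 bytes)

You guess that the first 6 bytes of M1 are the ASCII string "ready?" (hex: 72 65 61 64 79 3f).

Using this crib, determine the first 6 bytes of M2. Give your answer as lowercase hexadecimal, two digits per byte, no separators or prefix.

First, C1 ⊕ C2 = (M1 ⊕ K) ⊕ (M2 ⊕ K) = M1 ⊕ M2, so the key drops out. Then M2 = (M1 ⊕ M2) ⊕ M1 over the first 6 bytes.
byte 0: (fa XOR e4) XOR 72 = 1e XOR 72 = 6c
byte 1: (9e XOR 8c) XOR 65 = 12 XOR 65 = 77
byte 2: (34 XOR 6d) XOR 61 = 59 XOR 61 = 38
byte 3: (de XOR fc) XOR 64 = 22 XOR 64 = 46
byte 4: (81 XOR 36) XOR 79 = b7 XOR 79 = ce
byte 5: (89 XOR 1c) XOR 3f = 95 XOR 3f = aa

6c773846ceaa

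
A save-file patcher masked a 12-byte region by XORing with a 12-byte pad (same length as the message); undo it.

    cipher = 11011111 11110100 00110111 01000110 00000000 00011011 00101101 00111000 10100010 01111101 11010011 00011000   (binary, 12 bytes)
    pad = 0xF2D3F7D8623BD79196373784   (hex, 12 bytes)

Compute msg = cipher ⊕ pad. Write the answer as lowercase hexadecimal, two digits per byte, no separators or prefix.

XOR is its own inverse, so applying the key byte-wise gives the result directly.
byte 0: df xor f2 = 2d
byte 1: f4 xor d3 = 27
byte 2: 37 xor f7 = c0
byte 3: 46 xor d8 = 9e
byte 4: 00 xor 62 = 62
byte 5: 1b xor 3b = 20
byte 6: 2d xor d7 = fa
byte 7: 38 xor 91 = a9
byte 8: a2 xor 96 = 34
byte 9: 7d xor 37 = 4a
byte 10: d3 xor 37 = e4
byte 11: 18 xor 84 = 9c

2d27c09e6220faa9344ae49c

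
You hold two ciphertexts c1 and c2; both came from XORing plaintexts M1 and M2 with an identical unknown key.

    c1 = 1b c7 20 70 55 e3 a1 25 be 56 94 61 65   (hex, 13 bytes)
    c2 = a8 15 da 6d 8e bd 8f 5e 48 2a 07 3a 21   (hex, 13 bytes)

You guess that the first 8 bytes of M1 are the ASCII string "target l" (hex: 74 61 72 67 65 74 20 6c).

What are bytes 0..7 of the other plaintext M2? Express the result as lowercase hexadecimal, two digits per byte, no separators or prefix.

First, c1 ⊕ c2 = (M1 ⊕ K) ⊕ (M2 ⊕ K) = M1 ⊕ M2, so the key drops out. Then M2 = (M1 ⊕ M2) ⊕ M1 over the first 8 bytes.
byte 0: (1b XOR a8) XOR 74 = b3 XOR 74 = c7
byte 1: (c7 XOR 15) XOR 61 = d2 XOR 61 = b3
byte 2: (20 XOR da) XOR 72 = fa XOR 72 = 88
byte 3: (70 XOR 6d) XOR 67 = 1d XOR 67 = 7a
byte 4: (55 XOR 8e) XOR 65 = db XOR 65 = be
byte 5: (e3 XOR bd) XOR 74 = 5e XOR 74 = 2a
byte 6: (a1 XOR 8f) XOR 20 = 2e XOR 20 = 0e
byte 7: (25 XOR 5e) XOR 6c = 7b XOR 6c = 17

c7b3887abe2a0e17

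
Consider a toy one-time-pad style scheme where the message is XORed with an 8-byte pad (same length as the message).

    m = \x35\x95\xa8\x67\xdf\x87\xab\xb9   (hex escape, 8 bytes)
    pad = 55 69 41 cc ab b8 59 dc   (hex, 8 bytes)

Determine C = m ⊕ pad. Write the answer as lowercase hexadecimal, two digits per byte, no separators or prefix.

60fce9ab743ff265

35 xor 55 = 60
95 xor 69 = fc
a8 xor 41 = e9
67 xor cc = ab
df xor ab = 74
87 xor b8 = 3f
ab xor 59 = f2
b9 xor dc = 65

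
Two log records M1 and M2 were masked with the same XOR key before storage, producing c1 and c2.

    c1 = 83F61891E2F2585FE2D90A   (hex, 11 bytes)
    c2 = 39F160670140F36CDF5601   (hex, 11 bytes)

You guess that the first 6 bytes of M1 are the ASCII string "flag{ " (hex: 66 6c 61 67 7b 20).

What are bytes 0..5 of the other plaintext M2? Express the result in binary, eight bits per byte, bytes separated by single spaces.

First, c1 ⊕ c2 = (M1 ⊕ K) ⊕ (M2 ⊕ K) = M1 ⊕ M2, so the key drops out. Then M2 = (M1 ⊕ M2) ⊕ M1 over the first 6 bytes.
byte 0: (83 XOR 39) XOR 66 = ba XOR 66 = dc
byte 1: (f6 XOR f1) XOR 6c = 07 XOR 6c = 6b
byte 2: (18 XOR 60) XOR 61 = 78 XOR 61 = 19
byte 3: (91 XOR 67) XOR 67 = f6 XOR 67 = 91
byte 4: (e2 XOR 01) XOR 7b = e3 XOR 7b = 98
byte 5: (f2 XOR 40) XOR 20 = b2 XOR 20 = 92

11011100 01101011 00011001 10010001 10011000 10010010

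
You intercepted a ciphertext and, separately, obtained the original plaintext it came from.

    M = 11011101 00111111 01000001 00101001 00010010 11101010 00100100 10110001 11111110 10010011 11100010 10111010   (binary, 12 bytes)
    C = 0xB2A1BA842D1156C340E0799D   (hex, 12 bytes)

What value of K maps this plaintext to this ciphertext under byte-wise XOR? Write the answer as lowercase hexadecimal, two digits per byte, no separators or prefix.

Since C = M ⊕ K, XORing both sides with M gives K = M ⊕ C.
byte 0: dd xor b2 = 6f
byte 1: 3f xor a1 = 9e
byte 2: 41 xor ba = fb
byte 3: 29 xor 84 = ad
byte 4: 12 xor 2d = 3f
byte 5: ea xor 11 = fb
byte 6: 24 xor 56 = 72
byte 7: b1 xor c3 = 72
byte 8: fe xor 40 = be
byte 9: 93 xor e0 = 73
byte 10: e2 xor 79 = 9b
byte 11: ba xor 9d = 27

6f9efbad3ffb7272be739b27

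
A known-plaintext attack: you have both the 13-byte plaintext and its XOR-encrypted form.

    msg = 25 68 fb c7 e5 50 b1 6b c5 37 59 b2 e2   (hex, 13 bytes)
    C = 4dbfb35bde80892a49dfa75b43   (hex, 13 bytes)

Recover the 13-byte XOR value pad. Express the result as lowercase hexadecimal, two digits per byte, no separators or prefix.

68d7489c3bd038418ce8fee9a1

Since C = msg ⊕ pad, XORing both sides with msg gives pad = msg ⊕ C.
25 xor 4d = 68
68 xor bf = d7
fb xor b3 = 48
c7 xor 5b = 9c
e5 xor de = 3b
50 xor 80 = d0
b1 xor 89 = 38
6b xor 2a = 41
c5 xor 49 = 8c
37 xor df = e8
59 xor a7 = fe
b2 xor 5b = e9
e2 xor 43 = a1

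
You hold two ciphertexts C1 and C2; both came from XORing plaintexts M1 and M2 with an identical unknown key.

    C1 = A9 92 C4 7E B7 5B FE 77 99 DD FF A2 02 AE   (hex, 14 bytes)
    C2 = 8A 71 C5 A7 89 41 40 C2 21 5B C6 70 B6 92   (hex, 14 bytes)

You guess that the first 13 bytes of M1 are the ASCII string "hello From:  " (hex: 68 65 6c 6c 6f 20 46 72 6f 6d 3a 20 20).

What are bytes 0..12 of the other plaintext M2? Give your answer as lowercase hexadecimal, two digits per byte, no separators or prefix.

4b866db5513af8c7d7eb03f294

First, C1 ⊕ C2 = (M1 ⊕ K) ⊕ (M2 ⊕ K) = M1 ⊕ M2, so the key drops out. Then M2 = (M1 ⊕ M2) ⊕ M1 over the first 13 bytes.
byte 0: (a9 ^ 8a) ^ 68 = 23 ^ 68 = 4b
byte 1: (92 ^ 71) ^ 65 = e3 ^ 65 = 86
byte 2: (c4 ^ c5) ^ 6c = 01 ^ 6c = 6d
byte 3: (7e ^ a7) ^ 6c = d9 ^ 6c = b5
byte 4: (b7 ^ 89) ^ 6f = 3e ^ 6f = 51
byte 5: (5b ^ 41) ^ 20 = 1a ^ 20 = 3a
byte 6: (fe ^ 40) ^ 46 = be ^ 46 = f8
byte 7: (77 ^ c2) ^ 72 = b5 ^ 72 = c7
byte 8: (99 ^ 21) ^ 6f = b8 ^ 6f = d7
byte 9: (dd ^ 5b) ^ 6d = 86 ^ 6d = eb
byte 10: (ff ^ c6) ^ 3a = 39 ^ 3a = 03
byte 11: (a2 ^ 70) ^ 20 = d2 ^ 20 = f2
byte 12: (02 ^ b6) ^ 20 = b4 ^ 20 = 94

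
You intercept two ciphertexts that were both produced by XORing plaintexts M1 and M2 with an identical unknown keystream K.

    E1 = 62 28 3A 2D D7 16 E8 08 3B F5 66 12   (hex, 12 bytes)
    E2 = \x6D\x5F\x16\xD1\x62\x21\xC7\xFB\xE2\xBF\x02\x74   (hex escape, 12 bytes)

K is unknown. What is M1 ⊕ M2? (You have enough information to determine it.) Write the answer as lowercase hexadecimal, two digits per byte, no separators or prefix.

0f772cfcb5372ff3d94a6466

E1 ⊕ E2 = (M1 ⊕ K) ⊕ (M2 ⊕ K) = M1 ⊕ M2 — the shared key cancels under XOR.
byte 0: 62 ⊕ 6d = 0f
byte 1: 28 ⊕ 5f = 77
byte 2: 3a ⊕ 16 = 2c
byte 3: 2d ⊕ d1 = fc
byte 4: d7 ⊕ 62 = b5
byte 5: 16 ⊕ 21 = 37
byte 6: e8 ⊕ c7 = 2f
byte 7: 08 ⊕ fb = f3
byte 8: 3b ⊕ e2 = d9
byte 9: f5 ⊕ bf = 4a
byte 10: 66 ⊕ 02 = 64
byte 11: 12 ⊕ 74 = 66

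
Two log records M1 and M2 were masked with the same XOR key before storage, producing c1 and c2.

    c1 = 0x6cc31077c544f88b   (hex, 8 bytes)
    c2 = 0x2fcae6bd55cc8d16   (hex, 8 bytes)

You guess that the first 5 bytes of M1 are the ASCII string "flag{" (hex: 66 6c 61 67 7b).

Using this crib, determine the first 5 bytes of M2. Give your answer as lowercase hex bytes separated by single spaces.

First, c1 ⊕ c2 = (M1 ⊕ K) ⊕ (M2 ⊕ K) = M1 ⊕ M2, so the key drops out. Then M2 = (M1 ⊕ M2) ⊕ M1 over the first 5 bytes.
byte 0: (6c xor 2f) xor 66 = 43 xor 66 = 25
byte 1: (c3 xor ca) xor 6c = 09 xor 6c = 65
byte 2: (10 xor e6) xor 61 = f6 xor 61 = 97
byte 3: (77 xor bd) xor 67 = ca xor 67 = ad
byte 4: (c5 xor 55) xor 7b = 90 xor 7b = eb

25 65 97 ad eb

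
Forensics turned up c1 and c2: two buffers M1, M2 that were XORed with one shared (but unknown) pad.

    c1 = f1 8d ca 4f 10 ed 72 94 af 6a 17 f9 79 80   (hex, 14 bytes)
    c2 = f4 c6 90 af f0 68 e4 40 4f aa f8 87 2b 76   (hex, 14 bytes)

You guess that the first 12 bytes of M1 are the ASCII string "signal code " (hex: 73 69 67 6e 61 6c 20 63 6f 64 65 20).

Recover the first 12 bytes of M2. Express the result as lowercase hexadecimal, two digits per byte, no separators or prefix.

First, c1 ⊕ c2 = (M1 ⊕ K) ⊕ (M2 ⊕ K) = M1 ⊕ M2, so the key drops out. Then M2 = (M1 ⊕ M2) ⊕ M1 over the first 12 bytes.
byte 0: (f1 XOR f4) XOR 73 = 05 XOR 73 = 76
byte 1: (8d XOR c6) XOR 69 = 4b XOR 69 = 22
byte 2: (ca XOR 90) XOR 67 = 5a XOR 67 = 3d
byte 3: (4f XOR af) XOR 6e = e0 XOR 6e = 8e
byte 4: (10 XOR f0) XOR 61 = e0 XOR 61 = 81
byte 5: (ed XOR 68) XOR 6c = 85 XOR 6c = e9
byte 6: (72 XOR e4) XOR 20 = 96 XOR 20 = b6
byte 7: (94 XOR 40) XOR 63 = d4 XOR 63 = b7
byte 8: (af XOR 4f) XOR 6f = e0 XOR 6f = 8f
byte 9: (6a XOR aa) XOR 64 = c0 XOR 64 = a4
byte 10: (17 XOR f8) XOR 65 = ef XOR 65 = 8a
byte 11: (f9 XOR 87) XOR 20 = 7e XOR 20 = 5e

76223d8e81e9b6b78fa48a5e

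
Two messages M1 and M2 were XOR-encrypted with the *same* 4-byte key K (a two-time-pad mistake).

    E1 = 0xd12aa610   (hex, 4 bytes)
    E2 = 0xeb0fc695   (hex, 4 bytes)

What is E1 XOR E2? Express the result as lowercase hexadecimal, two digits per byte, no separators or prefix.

3a256085

E1 ⊕ E2 = (M1 ⊕ K) ⊕ (M2 ⊕ K) = M1 ⊕ M2 — the shared key cancels under XOR.
d1 ⊕ eb = 3a
2a ⊕ 0f = 25
a6 ⊕ c6 = 60
10 ⊕ 95 = 85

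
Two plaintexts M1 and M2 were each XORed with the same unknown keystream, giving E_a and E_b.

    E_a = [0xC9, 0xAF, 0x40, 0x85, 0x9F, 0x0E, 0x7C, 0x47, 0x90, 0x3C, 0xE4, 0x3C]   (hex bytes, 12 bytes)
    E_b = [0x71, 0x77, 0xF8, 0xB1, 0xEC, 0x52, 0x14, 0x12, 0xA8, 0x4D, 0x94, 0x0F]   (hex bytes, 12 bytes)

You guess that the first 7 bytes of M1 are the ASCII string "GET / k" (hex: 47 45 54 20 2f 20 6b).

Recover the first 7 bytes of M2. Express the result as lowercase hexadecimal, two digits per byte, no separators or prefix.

First, E_a ⊕ E_b = (M1 ⊕ K) ⊕ (M2 ⊕ K) = M1 ⊕ M2, so the key drops out. Then M2 = (M1 ⊕ M2) ⊕ M1 over the first 7 bytes.
byte 0: (c9 ⊕ 71) ⊕ 47 = b8 ⊕ 47 = ff
byte 1: (af ⊕ 77) ⊕ 45 = d8 ⊕ 45 = 9d
byte 2: (40 ⊕ f8) ⊕ 54 = b8 ⊕ 54 = ec
byte 3: (85 ⊕ b1) ⊕ 20 = 34 ⊕ 20 = 14
byte 4: (9f ⊕ ec) ⊕ 2f = 73 ⊕ 2f = 5c
byte 5: (0e ⊕ 52) ⊕ 20 = 5c ⊕ 20 = 7c
byte 6: (7c ⊕ 14) ⊕ 6b = 68 ⊕ 6b = 03

ff9dec145c7c03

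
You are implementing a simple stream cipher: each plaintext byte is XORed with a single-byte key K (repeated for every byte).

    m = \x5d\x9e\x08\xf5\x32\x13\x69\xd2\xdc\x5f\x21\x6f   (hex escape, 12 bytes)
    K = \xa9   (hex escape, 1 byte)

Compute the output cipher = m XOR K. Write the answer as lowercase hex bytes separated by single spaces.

f4 37 a1 5c 9b ba c0 7b 75 f6 88 c6

The 1-byte key repeats, so the effective keystream is a9 a9 a9 a9 a9 a9 a9 a9 a9 a9 a9 a9.
byte 0: 5d ^ a9 = f4
byte 1: 9e ^ a9 = 37
byte 2: 08 ^ a9 = a1
byte 3: f5 ^ a9 = 5c
byte 4: 32 ^ a9 = 9b
byte 5: 13 ^ a9 = ba
byte 6: 69 ^ a9 = c0
byte 7: d2 ^ a9 = 7b
byte 8: dc ^ a9 = 75
byte 9: 5f ^ a9 = f6
byte 10: 21 ^ a9 = 88
byte 11: 6f ^ a9 = c6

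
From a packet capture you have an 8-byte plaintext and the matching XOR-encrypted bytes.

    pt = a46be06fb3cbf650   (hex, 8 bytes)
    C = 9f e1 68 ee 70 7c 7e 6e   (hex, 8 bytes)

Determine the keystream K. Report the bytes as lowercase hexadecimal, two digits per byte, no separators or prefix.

Since C = pt ⊕ K, XORing both sides with pt gives K = pt ⊕ C.
byte 0: 10100100 ^ 10011111 = 00111011
byte 1: 01101011 ^ 11100001 = 10001010
byte 2: 11100000 ^ 01101000 = 10001000
byte 3: 01101111 ^ 11101110 = 10000001
byte 4: 10110011 ^ 01110000 = 11000011
byte 5: 11001011 ^ 01111100 = 10110111
byte 6: 11110110 ^ 01111110 = 10001000
byte 7: 01010000 ^ 01101110 = 00111110

3b8a8881c3b7883e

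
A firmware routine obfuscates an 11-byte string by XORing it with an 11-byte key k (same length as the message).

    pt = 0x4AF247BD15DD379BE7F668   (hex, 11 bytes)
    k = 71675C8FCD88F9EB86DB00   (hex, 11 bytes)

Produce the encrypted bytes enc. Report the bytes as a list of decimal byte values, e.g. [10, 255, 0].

4a ⊕ 71 = 3b
f2 ⊕ 67 = 95
47 ⊕ 5c = 1b
bd ⊕ 8f = 32
15 ⊕ cd = d8
dd ⊕ 88 = 55
37 ⊕ f9 = ce
9b ⊕ eb = 70
e7 ⊕ 86 = 61
f6 ⊕ db = 2d
68 ⊕ 00 = 68

[59, 149, 27, 50, 216, 85, 206, 112, 97, 45, 104]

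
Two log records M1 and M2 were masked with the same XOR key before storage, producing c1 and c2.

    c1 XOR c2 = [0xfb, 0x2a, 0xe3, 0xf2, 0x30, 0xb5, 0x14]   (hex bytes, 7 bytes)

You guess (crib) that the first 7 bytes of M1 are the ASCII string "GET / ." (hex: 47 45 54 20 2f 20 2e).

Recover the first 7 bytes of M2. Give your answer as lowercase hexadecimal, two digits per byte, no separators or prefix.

Since c1 ⊕ c2 = M1 ⊕ M2, XORing with the guessed M1 bytes yields the corresponding M2 bytes: M2 = (c1 ⊕ c2) ⊕ M1.
fb xor 47 = bc
2a xor 45 = 6f
e3 xor 54 = b7
f2 xor 20 = d2
30 xor 2f = 1f
b5 xor 20 = 95
14 xor 2e = 3a

bc6fb7d21f953a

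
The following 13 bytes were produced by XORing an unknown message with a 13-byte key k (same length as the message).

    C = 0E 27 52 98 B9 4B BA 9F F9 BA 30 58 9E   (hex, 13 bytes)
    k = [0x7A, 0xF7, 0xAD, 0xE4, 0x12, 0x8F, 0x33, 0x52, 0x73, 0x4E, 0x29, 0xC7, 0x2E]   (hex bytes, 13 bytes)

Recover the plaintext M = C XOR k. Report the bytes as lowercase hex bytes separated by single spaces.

XOR is its own inverse, so applying the key byte-wise gives the result directly.
0e ^ 7a = 74
27 ^ f7 = d0
52 ^ ad = ff
98 ^ e4 = 7c
b9 ^ 12 = ab
4b ^ 8f = c4
ba ^ 33 = 89
9f ^ 52 = cd
f9 ^ 73 = 8a
ba ^ 4e = f4
30 ^ 29 = 19
58 ^ c7 = 9f
9e ^ 2e = b0

74 d0 ff 7c ab c4 89 cd 8a f4 19 9f b0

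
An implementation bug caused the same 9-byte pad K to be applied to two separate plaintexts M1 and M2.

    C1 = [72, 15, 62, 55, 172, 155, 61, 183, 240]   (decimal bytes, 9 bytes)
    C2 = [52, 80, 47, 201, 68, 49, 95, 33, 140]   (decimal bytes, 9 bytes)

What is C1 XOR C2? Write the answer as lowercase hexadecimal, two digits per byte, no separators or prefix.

7c5f11fee8aa62967c

C1 ⊕ C2 = (M1 ⊕ K) ⊕ (M2 ⊕ K) = M1 ⊕ M2 — the shared key cancels under XOR.
01001000 XOR 00110100 = 01111100
00001111 XOR 01010000 = 01011111
00111110 XOR 00101111 = 00010001
00110111 XOR 11001001 = 11111110
10101100 XOR 01000100 = 11101000
10011011 XOR 00110001 = 10101010
00111101 XOR 01011111 = 01100010
10110111 XOR 00100001 = 10010110
11110000 XOR 10001100 = 01111100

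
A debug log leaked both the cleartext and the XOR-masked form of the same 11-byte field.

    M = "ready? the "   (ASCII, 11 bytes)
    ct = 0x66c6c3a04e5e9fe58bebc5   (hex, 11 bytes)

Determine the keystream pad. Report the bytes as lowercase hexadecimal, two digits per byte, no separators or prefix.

Since ct = M ⊕ pad, XORing both sides with M gives pad = M ⊕ ct.
72 xor 66 = 14
65 xor c6 = a3
61 xor c3 = a2
64 xor a0 = c4
79 xor 4e = 37
3f xor 5e = 61
20 xor 9f = bf
74 xor e5 = 91
68 xor 8b = e3
65 xor eb = 8e
20 xor c5 = e5

14a3a2c43761bf91e38ee5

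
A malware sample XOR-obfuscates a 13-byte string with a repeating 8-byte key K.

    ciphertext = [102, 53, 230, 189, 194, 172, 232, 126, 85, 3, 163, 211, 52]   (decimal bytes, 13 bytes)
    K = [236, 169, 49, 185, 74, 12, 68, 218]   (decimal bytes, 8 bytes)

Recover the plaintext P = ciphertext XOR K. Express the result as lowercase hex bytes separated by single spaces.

The 8-byte key repeats, so the effective keystream is ec a9 31 b9 4a 0c 44 da ec a9 31 b9 4a.
byte 0: 66 XOR ec = 8a
byte 1: 35 XOR a9 = 9c
byte 2: e6 XOR 31 = d7
byte 3: bd XOR b9 = 04
byte 4: c2 XOR 4a = 88
byte 5: ac XOR 0c = a0
byte 6: e8 XOR 44 = ac
byte 7: 7e XOR da = a4
byte 8: 55 XOR ec = b9
byte 9: 03 XOR a9 = aa
byte 10: a3 XOR 31 = 92
byte 11: d3 XOR b9 = 6a
byte 12: 34 XOR 4a = 7e

8a 9c d7 04 88 a0 ac a4 b9 aa 92 6a 7e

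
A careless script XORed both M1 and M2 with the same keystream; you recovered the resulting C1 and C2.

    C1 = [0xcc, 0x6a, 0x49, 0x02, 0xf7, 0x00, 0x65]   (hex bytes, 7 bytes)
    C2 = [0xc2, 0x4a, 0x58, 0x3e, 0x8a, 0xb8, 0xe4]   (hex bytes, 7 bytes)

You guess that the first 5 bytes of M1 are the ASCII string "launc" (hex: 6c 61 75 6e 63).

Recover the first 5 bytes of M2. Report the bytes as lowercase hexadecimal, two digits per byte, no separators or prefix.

624164521e

First, C1 ⊕ C2 = (M1 ⊕ K) ⊕ (M2 ⊕ K) = M1 ⊕ M2, so the key drops out. Then M2 = (M1 ⊕ M2) ⊕ M1 over the first 5 bytes.
byte 0: (cc ^ c2) ^ 6c = 0e ^ 6c = 62
byte 1: (6a ^ 4a) ^ 61 = 20 ^ 61 = 41
byte 2: (49 ^ 58) ^ 75 = 11 ^ 75 = 64
byte 3: (02 ^ 3e) ^ 6e = 3c ^ 6e = 52
byte 4: (f7 ^ 8a) ^ 63 = 7d ^ 63 = 1e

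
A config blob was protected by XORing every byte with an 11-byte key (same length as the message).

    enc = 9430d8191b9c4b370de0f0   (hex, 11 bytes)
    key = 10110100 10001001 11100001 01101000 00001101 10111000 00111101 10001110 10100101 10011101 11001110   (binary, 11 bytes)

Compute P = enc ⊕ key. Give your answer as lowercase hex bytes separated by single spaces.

XOR is its own inverse, so applying the key byte-wise gives the result directly.
94 ^ b4 = 20
30 ^ 89 = b9
d8 ^ e1 = 39
19 ^ 68 = 71
1b ^ 0d = 16
9c ^ b8 = 24
4b ^ 3d = 76
37 ^ 8e = b9
0d ^ a5 = a8
e0 ^ 9d = 7d
f0 ^ ce = 3e

20 b9 39 71 16 24 76 b9 a8 7d 3e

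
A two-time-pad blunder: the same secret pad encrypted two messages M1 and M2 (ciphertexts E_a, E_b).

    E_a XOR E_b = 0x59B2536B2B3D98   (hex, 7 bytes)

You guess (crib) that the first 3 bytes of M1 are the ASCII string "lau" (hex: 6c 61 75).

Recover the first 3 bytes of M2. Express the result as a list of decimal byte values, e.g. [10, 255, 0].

[53, 211, 38]

Since E_a ⊕ E_b = M1 ⊕ M2, XORing with the guessed M1 bytes yields the corresponding M2 bytes: M2 = (E_a ⊕ E_b) ⊕ M1.
01011001 xor 01101100 = 00110101
10110010 xor 01100001 = 11010011
01010011 xor 01110101 = 00100110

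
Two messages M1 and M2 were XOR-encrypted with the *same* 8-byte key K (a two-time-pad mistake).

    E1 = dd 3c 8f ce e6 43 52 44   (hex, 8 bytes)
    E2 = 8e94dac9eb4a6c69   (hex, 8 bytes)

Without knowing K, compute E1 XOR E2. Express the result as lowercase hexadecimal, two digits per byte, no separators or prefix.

E1 ⊕ E2 = (M1 ⊕ K) ⊕ (M2 ⊕ K) = M1 ⊕ M2 — the shared key cancels under XOR.
byte 0: dd ^ 8e = 53
byte 1: 3c ^ 94 = a8
byte 2: 8f ^ da = 55
byte 3: ce ^ c9 = 07
byte 4: e6 ^ eb = 0d
byte 5: 43 ^ 4a = 09
byte 6: 52 ^ 6c = 3e
byte 7: 44 ^ 69 = 2d

53a855070d093e2d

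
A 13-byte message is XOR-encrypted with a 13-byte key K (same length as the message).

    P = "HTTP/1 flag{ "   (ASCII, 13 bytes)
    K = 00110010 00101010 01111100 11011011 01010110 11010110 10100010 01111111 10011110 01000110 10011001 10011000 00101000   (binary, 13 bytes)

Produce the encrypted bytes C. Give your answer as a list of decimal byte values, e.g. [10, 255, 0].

[122, 126, 40, 139, 121, 231, 130, 25, 242, 39, 254, 227, 8]

byte 0: 01001000 ^ 00110010 = 01111010
byte 1: 01010100 ^ 00101010 = 01111110
byte 2: 01010100 ^ 01111100 = 00101000
byte 3: 01010000 ^ 11011011 = 10001011
byte 4: 00101111 ^ 01010110 = 01111001
byte 5: 00110001 ^ 11010110 = 11100111
byte 6: 00100000 ^ 10100010 = 10000010
byte 7: 01100110 ^ 01111111 = 00011001
byte 8: 01101100 ^ 10011110 = 11110010
byte 9: 01100001 ^ 01000110 = 00100111
byte 10: 01100111 ^ 10011001 = 11111110
byte 11: 01111011 ^ 10011000 = 11100011
byte 12: 00100000 ^ 00101000 = 00001000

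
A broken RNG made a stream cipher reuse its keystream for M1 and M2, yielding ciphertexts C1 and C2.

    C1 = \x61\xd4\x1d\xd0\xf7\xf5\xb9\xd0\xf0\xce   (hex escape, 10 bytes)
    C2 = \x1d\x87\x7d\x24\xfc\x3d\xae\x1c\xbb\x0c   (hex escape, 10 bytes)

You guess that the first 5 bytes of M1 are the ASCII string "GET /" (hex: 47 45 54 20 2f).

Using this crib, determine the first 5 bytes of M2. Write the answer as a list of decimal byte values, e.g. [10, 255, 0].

[59, 22, 52, 212, 36]

First, C1 ⊕ C2 = (M1 ⊕ K) ⊕ (M2 ⊕ K) = M1 ⊕ M2, so the key drops out. Then M2 = (M1 ⊕ M2) ⊕ M1 over the first 5 bytes.
byte 0: (61 ^ 1d) ^ 47 = 7c ^ 47 = 3b
byte 1: (d4 ^ 87) ^ 45 = 53 ^ 45 = 16
byte 2: (1d ^ 7d) ^ 54 = 60 ^ 54 = 34
byte 3: (d0 ^ 24) ^ 20 = f4 ^ 20 = d4
byte 4: (f7 ^ fc) ^ 2f = 0b ^ 2f = 24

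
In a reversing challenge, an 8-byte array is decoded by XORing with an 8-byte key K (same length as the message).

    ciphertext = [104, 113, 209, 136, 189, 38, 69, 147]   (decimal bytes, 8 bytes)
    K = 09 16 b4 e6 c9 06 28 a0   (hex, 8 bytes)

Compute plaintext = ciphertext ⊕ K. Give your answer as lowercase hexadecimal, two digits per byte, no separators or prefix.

XOR is its own inverse, so applying the key byte-wise gives the result directly.
68 XOR 09 = 61
71 XOR 16 = 67
d1 XOR b4 = 65
88 XOR e6 = 6e
bd XOR c9 = 74
26 XOR 06 = 20
45 XOR 28 = 6d
93 XOR a0 = 33

6167656e74206d33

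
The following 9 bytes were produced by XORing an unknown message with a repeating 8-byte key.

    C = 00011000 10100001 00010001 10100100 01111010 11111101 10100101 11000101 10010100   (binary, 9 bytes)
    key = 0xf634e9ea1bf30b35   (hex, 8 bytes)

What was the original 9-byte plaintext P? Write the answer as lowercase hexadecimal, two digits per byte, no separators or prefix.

ee95f84e610eaef062

The 8-byte key repeats, so the effective keystream is f6 34 e9 ea 1b f3 0b 35 f6.
byte 0: 18 ⊕ f6 = ee
byte 1: a1 ⊕ 34 = 95
byte 2: 11 ⊕ e9 = f8
byte 3: a4 ⊕ ea = 4e
byte 4: 7a ⊕ 1b = 61
byte 5: fd ⊕ f3 = 0e
byte 6: a5 ⊕ 0b = ae
byte 7: c5 ⊕ 35 = f0
byte 8: 94 ⊕ f6 = 62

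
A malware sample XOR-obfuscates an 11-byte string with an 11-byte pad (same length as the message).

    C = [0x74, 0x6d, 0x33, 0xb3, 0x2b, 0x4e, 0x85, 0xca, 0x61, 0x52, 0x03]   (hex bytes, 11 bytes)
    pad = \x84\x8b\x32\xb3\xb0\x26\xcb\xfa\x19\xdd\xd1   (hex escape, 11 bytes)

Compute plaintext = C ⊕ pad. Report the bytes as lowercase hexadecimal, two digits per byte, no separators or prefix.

XOR is its own inverse, so applying the key byte-wise gives the result directly.
116 XOR 132 = 240
109 XOR 139 = 230
 51 XOR  50 =   1
179 XOR 179 =   0
 43 XOR 176 = 155
 78 XOR  38 = 104
133 XOR 203 =  78
202 XOR 250 =  48
 97 XOR  25 = 120
 82 XOR 221 = 143
  3 XOR 209 = 210

f0e601009b684e30788fd2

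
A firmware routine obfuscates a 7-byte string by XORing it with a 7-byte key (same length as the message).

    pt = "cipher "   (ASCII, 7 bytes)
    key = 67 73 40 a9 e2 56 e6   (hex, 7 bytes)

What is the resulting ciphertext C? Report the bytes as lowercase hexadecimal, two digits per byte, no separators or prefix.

041a30c18724c6

byte 0: 63 ^ 67 = 04
byte 1: 69 ^ 73 = 1a
byte 2: 70 ^ 40 = 30
byte 3: 68 ^ a9 = c1
byte 4: 65 ^ e2 = 87
byte 5: 72 ^ 56 = 24
byte 6: 20 ^ e6 = c6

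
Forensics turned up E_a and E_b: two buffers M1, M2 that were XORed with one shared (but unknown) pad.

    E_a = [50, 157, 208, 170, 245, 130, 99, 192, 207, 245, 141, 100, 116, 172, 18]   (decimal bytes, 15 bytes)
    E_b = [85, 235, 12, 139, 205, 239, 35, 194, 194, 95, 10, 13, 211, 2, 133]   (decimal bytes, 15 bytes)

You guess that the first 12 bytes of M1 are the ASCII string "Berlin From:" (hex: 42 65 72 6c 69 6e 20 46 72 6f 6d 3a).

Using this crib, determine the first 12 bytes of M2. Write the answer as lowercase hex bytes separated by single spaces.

25 13 ae 4d 51 03 60 44 7f c5 ea 53

First, E_a ⊕ E_b = (M1 ⊕ K) ⊕ (M2 ⊕ K) = M1 ⊕ M2, so the key drops out. Then M2 = (M1 ⊕ M2) ⊕ M1 over the first 12 bytes.
byte 0: (32 ⊕ 55) ⊕ 42 = 67 ⊕ 42 = 25
byte 1: (9d ⊕ eb) ⊕ 65 = 76 ⊕ 65 = 13
byte 2: (d0 ⊕ 0c) ⊕ 72 = dc ⊕ 72 = ae
byte 3: (aa ⊕ 8b) ⊕ 6c = 21 ⊕ 6c = 4d
byte 4: (f5 ⊕ cd) ⊕ 69 = 38 ⊕ 69 = 51
byte 5: (82 ⊕ ef) ⊕ 6e = 6d ⊕ 6e = 03
byte 6: (63 ⊕ 23) ⊕ 20 = 40 ⊕ 20 = 60
byte 7: (c0 ⊕ c2) ⊕ 46 = 02 ⊕ 46 = 44
byte 8: (cf ⊕ c2) ⊕ 72 = 0d ⊕ 72 = 7f
byte 9: (f5 ⊕ 5f) ⊕ 6f = aa ⊕ 6f = c5
byte 10: (8d ⊕ 0a) ⊕ 6d = 87 ⊕ 6d = ea
byte 11: (64 ⊕ 0d) ⊕ 3a = 69 ⊕ 3a = 53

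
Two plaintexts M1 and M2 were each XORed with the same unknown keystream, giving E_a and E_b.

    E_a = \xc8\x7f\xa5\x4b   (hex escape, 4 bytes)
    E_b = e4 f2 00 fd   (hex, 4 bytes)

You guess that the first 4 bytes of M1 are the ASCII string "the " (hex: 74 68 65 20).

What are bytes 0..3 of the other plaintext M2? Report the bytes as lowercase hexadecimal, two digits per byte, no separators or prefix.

First, E_a ⊕ E_b = (M1 ⊕ K) ⊕ (M2 ⊕ K) = M1 ⊕ M2, so the key drops out. Then M2 = (M1 ⊕ M2) ⊕ M1 over the first 4 bytes.
byte 0: (c8 XOR e4) XOR 74 = 2c XOR 74 = 58
byte 1: (7f XOR f2) XOR 68 = 8d XOR 68 = e5
byte 2: (a5 XOR 00) XOR 65 = a5 XOR 65 = c0
byte 3: (4b XOR fd) XOR 20 = b6 XOR 20 = 96

58e5c096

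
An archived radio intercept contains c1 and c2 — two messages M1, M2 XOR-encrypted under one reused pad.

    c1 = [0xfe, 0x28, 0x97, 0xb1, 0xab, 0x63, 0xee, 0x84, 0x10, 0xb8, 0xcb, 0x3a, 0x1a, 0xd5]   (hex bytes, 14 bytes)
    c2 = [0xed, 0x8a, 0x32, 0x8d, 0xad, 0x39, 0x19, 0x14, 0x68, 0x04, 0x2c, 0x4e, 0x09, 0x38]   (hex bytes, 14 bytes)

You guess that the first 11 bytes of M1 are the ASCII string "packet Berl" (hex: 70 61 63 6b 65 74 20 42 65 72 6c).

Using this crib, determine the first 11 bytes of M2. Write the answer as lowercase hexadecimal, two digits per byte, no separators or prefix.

First, c1 ⊕ c2 = (M1 ⊕ K) ⊕ (M2 ⊕ K) = M1 ⊕ M2, so the key drops out. Then M2 = (M1 ⊕ M2) ⊕ M1 over the first 11 bytes.
byte 0: (fe XOR ed) XOR 70 = 13 XOR 70 = 63
byte 1: (28 XOR 8a) XOR 61 = a2 XOR 61 = c3
byte 2: (97 XOR 32) XOR 63 = a5 XOR 63 = c6
byte 3: (b1 XOR 8d) XOR 6b = 3c XOR 6b = 57
byte 4: (ab XOR ad) XOR 65 = 06 XOR 65 = 63
byte 5: (63 XOR 39) XOR 74 = 5a XOR 74 = 2e
byte 6: (ee XOR 19) XOR 20 = f7 XOR 20 = d7
byte 7: (84 XOR 14) XOR 42 = 90 XOR 42 = d2
byte 8: (10 XOR 68) XOR 65 = 78 XOR 65 = 1d
byte 9: (b8 XOR 04) XOR 72 = bc XOR 72 = ce
byte 10: (cb XOR 2c) XOR 6c = e7 XOR 6c = 8b

63c3c657632ed7d21dce8b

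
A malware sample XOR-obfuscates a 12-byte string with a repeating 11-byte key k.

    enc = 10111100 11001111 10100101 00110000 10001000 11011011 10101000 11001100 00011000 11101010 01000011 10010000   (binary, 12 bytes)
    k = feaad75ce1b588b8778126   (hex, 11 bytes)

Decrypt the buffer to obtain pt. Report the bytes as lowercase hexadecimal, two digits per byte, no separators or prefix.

4265726c696e20746f6b656e

The 11-byte key repeats, so the effective keystream is fe aa d7 5c e1 b5 88 b8 77 81 26 fe.
byte 0: 188 XOR 254 =  66
byte 1: 207 XOR 170 = 101
byte 2: 165 XOR 215 = 114
byte 3:  48 XOR  92 = 108
byte 4: 136 XOR 225 = 105
byte 5: 219 XOR 181 = 110
byte 6: 168 XOR 136 =  32
byte 7: 204 XOR 184 = 116
byte 8:  24 XOR 119 = 111
byte 9: 234 XOR 129 = 107
byte 10:  67 XOR  38 = 101
byte 11: 144 XOR 254 = 110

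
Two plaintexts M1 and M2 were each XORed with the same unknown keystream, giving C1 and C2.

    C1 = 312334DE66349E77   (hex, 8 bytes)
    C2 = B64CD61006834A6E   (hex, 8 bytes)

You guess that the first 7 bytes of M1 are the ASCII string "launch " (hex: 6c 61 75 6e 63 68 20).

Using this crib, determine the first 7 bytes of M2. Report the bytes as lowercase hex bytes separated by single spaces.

First, C1 ⊕ C2 = (M1 ⊕ K) ⊕ (M2 ⊕ K) = M1 ⊕ M2, so the key drops out. Then M2 = (M1 ⊕ M2) ⊕ M1 over the first 7 bytes.
byte 0: (31 XOR b6) XOR 6c = 87 XOR 6c = eb
byte 1: (23 XOR 4c) XOR 61 = 6f XOR 61 = 0e
byte 2: (34 XOR d6) XOR 75 = e2 XOR 75 = 97
byte 3: (de XOR 10) XOR 6e = ce XOR 6e = a0
byte 4: (66 XOR 06) XOR 63 = 60 XOR 63 = 03
byte 5: (34 XOR 83) XOR 68 = b7 XOR 68 = df
byte 6: (9e XOR 4a) XOR 20 = d4 XOR 20 = f4

eb 0e 97 a0 03 df f4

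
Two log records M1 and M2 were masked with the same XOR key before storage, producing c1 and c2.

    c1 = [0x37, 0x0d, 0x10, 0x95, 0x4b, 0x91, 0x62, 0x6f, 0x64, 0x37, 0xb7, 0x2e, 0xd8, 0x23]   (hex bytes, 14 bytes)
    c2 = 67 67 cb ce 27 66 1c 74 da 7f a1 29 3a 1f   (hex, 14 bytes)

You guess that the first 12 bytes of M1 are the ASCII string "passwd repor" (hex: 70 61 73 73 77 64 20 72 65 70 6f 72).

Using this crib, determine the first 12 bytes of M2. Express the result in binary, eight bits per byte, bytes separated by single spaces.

00100000 00001011 10101000 00101000 00011011 10010011 01011110 01101001 11011011 00111000 01111001 01110101

First, c1 ⊕ c2 = (M1 ⊕ K) ⊕ (M2 ⊕ K) = M1 ⊕ M2, so the key drops out. Then M2 = (M1 ⊕ M2) ⊕ M1 over the first 12 bytes.
byte 0: (37 ^ 67) ^ 70 = 50 ^ 70 = 20
byte 1: (0d ^ 67) ^ 61 = 6a ^ 61 = 0b
byte 2: (10 ^ cb) ^ 73 = db ^ 73 = a8
byte 3: (95 ^ ce) ^ 73 = 5b ^ 73 = 28
byte 4: (4b ^ 27) ^ 77 = 6c ^ 77 = 1b
byte 5: (91 ^ 66) ^ 64 = f7 ^ 64 = 93
byte 6: (62 ^ 1c) ^ 20 = 7e ^ 20 = 5e
byte 7: (6f ^ 74) ^ 72 = 1b ^ 72 = 69
byte 8: (64 ^ da) ^ 65 = be ^ 65 = db
byte 9: (37 ^ 7f) ^ 70 = 48 ^ 70 = 38
byte 10: (b7 ^ a1) ^ 6f = 16 ^ 6f = 79
byte 11: (2e ^ 29) ^ 72 = 07 ^ 72 = 75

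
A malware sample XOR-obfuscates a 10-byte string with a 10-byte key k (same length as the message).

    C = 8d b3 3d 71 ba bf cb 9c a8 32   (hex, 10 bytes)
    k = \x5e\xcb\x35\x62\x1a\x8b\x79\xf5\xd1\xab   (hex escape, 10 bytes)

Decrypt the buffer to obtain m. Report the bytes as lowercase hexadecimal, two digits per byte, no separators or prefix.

d3780813a034b2697999

10001101 ^ 01011110 = 11010011
10110011 ^ 11001011 = 01111000
00111101 ^ 00110101 = 00001000
01110001 ^ 01100010 = 00010011
10111010 ^ 00011010 = 10100000
10111111 ^ 10001011 = 00110100
11001011 ^ 01111001 = 10110010
10011100 ^ 11110101 = 01101001
10101000 ^ 11010001 = 01111001
00110010 ^ 10101011 = 10011001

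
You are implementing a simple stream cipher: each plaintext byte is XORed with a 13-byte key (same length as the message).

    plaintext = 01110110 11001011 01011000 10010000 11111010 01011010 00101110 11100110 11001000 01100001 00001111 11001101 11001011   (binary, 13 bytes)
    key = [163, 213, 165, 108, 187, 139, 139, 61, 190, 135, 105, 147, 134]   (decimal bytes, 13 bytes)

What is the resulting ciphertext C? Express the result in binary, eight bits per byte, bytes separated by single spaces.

11010101 00011110 11111101 11111100 01000001 11010001 10100101 11011011 01110110 11100110 01100110 01011110 01001101

byte 0: 01110110 ^ 10100011 = 11010101
byte 1: 11001011 ^ 11010101 = 00011110
byte 2: 01011000 ^ 10100101 = 11111101
byte 3: 10010000 ^ 01101100 = 11111100
byte 4: 11111010 ^ 10111011 = 01000001
byte 5: 01011010 ^ 10001011 = 11010001
byte 6: 00101110 ^ 10001011 = 10100101
byte 7: 11100110 ^ 00111101 = 11011011
byte 8: 11001000 ^ 10111110 = 01110110
byte 9: 01100001 ^ 10000111 = 11100110
byte 10: 00001111 ^ 01101001 = 01100110
byte 11: 11001101 ^ 10010011 = 01011110
byte 12: 11001011 ^ 10000110 = 01001101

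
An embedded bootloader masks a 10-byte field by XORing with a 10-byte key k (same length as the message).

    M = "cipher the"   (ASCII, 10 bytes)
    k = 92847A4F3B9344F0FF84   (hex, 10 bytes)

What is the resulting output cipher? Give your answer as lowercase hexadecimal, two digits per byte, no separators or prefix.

XOR is its own inverse, so applying the key byte-wise gives the result directly.
63 XOR 92 = f1
69 XOR 84 = ed
70 XOR 7a = 0a
68 XOR 4f = 27
65 XOR 3b = 5e
72 XOR 93 = e1
20 XOR 44 = 64
74 XOR f0 = 84
68 XOR ff = 97
65 XOR 84 = e1

f1ed0a275ee1648497e1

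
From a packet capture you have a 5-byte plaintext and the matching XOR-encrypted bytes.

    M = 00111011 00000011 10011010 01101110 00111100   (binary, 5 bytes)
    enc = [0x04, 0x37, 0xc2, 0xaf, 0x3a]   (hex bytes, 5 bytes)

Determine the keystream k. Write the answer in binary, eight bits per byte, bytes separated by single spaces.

Since enc = M ⊕ k, XORing both sides with M gives k = M ⊕ enc.
3b ^ 04 = 3f
03 ^ 37 = 34
9a ^ c2 = 58
6e ^ af = c1
3c ^ 3a = 06

00111111 00110100 01011000 11000001 00000110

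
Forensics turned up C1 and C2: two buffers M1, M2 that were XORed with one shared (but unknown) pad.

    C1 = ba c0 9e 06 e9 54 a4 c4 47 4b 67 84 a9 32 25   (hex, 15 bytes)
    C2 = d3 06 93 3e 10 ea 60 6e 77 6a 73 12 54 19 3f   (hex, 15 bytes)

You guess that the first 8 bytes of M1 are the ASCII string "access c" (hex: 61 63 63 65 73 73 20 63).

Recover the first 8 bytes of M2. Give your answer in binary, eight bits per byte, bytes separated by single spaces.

First, C1 ⊕ C2 = (M1 ⊕ K) ⊕ (M2 ⊕ K) = M1 ⊕ M2, so the key drops out. Then M2 = (M1 ⊕ M2) ⊕ M1 over the first 8 bytes.
byte 0: (ba XOR d3) XOR 61 = 69 XOR 61 = 08
byte 1: (c0 XOR 06) XOR 63 = c6 XOR 63 = a5
byte 2: (9e XOR 93) XOR 63 = 0d XOR 63 = 6e
byte 3: (06 XOR 3e) XOR 65 = 38 XOR 65 = 5d
byte 4: (e9 XOR 10) XOR 73 = f9 XOR 73 = 8a
byte 5: (54 XOR ea) XOR 73 = be XOR 73 = cd
byte 6: (a4 XOR 60) XOR 20 = c4 XOR 20 = e4
byte 7: (c4 XOR 6e) XOR 63 = aa XOR 63 = c9

00001000 10100101 01101110 01011101 10001010 11001101 11100100 11001001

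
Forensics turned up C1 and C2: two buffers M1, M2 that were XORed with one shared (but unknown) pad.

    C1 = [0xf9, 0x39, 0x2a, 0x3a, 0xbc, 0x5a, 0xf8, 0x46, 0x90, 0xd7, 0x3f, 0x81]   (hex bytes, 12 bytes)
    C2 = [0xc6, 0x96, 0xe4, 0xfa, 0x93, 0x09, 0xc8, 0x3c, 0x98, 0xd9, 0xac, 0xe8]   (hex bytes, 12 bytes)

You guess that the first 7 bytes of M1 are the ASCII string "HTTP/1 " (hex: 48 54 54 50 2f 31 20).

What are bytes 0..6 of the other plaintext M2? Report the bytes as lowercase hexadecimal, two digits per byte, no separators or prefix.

77fb9a90006210

First, C1 ⊕ C2 = (M1 ⊕ K) ⊕ (M2 ⊕ K) = M1 ⊕ M2, so the key drops out. Then M2 = (M1 ⊕ M2) ⊕ M1 over the first 7 bytes.
byte 0: (f9 xor c6) xor 48 = 3f xor 48 = 77
byte 1: (39 xor 96) xor 54 = af xor 54 = fb
byte 2: (2a xor e4) xor 54 = ce xor 54 = 9a
byte 3: (3a xor fa) xor 50 = c0 xor 50 = 90
byte 4: (bc xor 93) xor 2f = 2f xor 2f = 00
byte 5: (5a xor 09) xor 31 = 53 xor 31 = 62
byte 6: (f8 xor c8) xor 20 = 30 xor 20 = 10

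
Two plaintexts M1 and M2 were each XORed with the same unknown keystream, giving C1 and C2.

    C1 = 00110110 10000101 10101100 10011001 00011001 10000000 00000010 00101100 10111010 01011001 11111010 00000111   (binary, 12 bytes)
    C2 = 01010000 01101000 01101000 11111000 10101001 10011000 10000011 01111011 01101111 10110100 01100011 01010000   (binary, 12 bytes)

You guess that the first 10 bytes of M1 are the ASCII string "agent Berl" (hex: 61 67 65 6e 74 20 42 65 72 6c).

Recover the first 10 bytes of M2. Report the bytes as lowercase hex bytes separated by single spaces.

07 8a a1 0f c4 38 c3 32 a7 81

First, C1 ⊕ C2 = (M1 ⊕ K) ⊕ (M2 ⊕ K) = M1 ⊕ M2, so the key drops out. Then M2 = (M1 ⊕ M2) ⊕ M1 over the first 10 bytes.
byte 0: (36 XOR 50) XOR 61 = 66 XOR 61 = 07
byte 1: (85 XOR 68) XOR 67 = ed XOR 67 = 8a
byte 2: (ac XOR 68) XOR 65 = c4 XOR 65 = a1
byte 3: (99 XOR f8) XOR 6e = 61 XOR 6e = 0f
byte 4: (19 XOR a9) XOR 74 = b0 XOR 74 = c4
byte 5: (80 XOR 98) XOR 20 = 18 XOR 20 = 38
byte 6: (02 XOR 83) XOR 42 = 81 XOR 42 = c3
byte 7: (2c XOR 7b) XOR 65 = 57 XOR 65 = 32
byte 8: (ba XOR 6f) XOR 72 = d5 XOR 72 = a7
byte 9: (59 XOR b4) XOR 6c = ed XOR 6c = 81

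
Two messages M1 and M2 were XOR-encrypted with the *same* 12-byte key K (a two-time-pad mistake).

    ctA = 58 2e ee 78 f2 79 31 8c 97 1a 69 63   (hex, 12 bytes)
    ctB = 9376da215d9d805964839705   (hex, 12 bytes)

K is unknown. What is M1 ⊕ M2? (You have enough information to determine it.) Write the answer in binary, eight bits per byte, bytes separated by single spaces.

ctA ⊕ ctB = (M1 ⊕ K) ⊕ (M2 ⊕ K) = M1 ⊕ M2 — the shared key cancels under XOR.
byte 0: 58 XOR 93 = cb
byte 1: 2e XOR 76 = 58
byte 2: ee XOR da = 34
byte 3: 78 XOR 21 = 59
byte 4: f2 XOR 5d = af
byte 5: 79 XOR 9d = e4
byte 6: 31 XOR 80 = b1
byte 7: 8c XOR 59 = d5
byte 8: 97 XOR 64 = f3
byte 9: 1a XOR 83 = 99
byte 10: 69 XOR 97 = fe
byte 11: 63 XOR 05 = 66

11001011 01011000 00110100 01011001 10101111 11100100 10110001 11010101 11110011 10011001 11111110 01100110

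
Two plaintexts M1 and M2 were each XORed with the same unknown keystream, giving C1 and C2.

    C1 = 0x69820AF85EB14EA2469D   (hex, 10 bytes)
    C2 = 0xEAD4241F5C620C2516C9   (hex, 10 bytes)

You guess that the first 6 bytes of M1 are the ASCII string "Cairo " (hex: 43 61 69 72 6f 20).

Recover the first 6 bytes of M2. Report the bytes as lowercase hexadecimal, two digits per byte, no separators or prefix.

c03747956df3

First, C1 ⊕ C2 = (M1 ⊕ K) ⊕ (M2 ⊕ K) = M1 ⊕ M2, so the key drops out. Then M2 = (M1 ⊕ M2) ⊕ M1 over the first 6 bytes.
byte 0: (69 ⊕ ea) ⊕ 43 = 83 ⊕ 43 = c0
byte 1: (82 ⊕ d4) ⊕ 61 = 56 ⊕ 61 = 37
byte 2: (0a ⊕ 24) ⊕ 69 = 2e ⊕ 69 = 47
byte 3: (f8 ⊕ 1f) ⊕ 72 = e7 ⊕ 72 = 95
byte 4: (5e ⊕ 5c) ⊕ 6f = 02 ⊕ 6f = 6d
byte 5: (b1 ⊕ 62) ⊕ 20 = d3 ⊕ 20 = f3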